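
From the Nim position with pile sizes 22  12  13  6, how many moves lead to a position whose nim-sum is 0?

Nim-sum: 22 XOR 12 XOR 13 XOR 6 = 17.
The overall nim-sum is X = 17. A pile of size p has a winning move iff p XOR X < p (reduce it to p XOR X).
  22: 22 XOR 17 = 7 < 22 — winning move (to 7).
  12: 12 XOR 17 = 29 ≥ 12 — no move.
  13: 13 XOR 17 = 28 ≥ 13 — no move.
  6: 6 XOR 17 = 23 ≥ 6 — no move.
That gives 1 winning move.

1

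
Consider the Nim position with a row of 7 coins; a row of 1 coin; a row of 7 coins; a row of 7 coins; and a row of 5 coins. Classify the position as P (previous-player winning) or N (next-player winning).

Bitwise XOR of the heap sizes:
  111  (7)
  001  (1)
  111  (7)
  111  (7)
  101  (5)
  ---
  011  (3)
The nim-sum is 3 ≠ 0, so this is an N-position: the player to move can win.

N-position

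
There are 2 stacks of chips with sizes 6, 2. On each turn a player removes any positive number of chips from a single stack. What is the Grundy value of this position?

Bitwise XOR of the heap sizes:
  110  (6)
  010  (2)
  ---
  100  (4)

4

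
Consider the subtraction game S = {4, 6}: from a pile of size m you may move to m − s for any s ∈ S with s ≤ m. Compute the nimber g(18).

Grundy values for subtraction set {4, 6}:
k:     0  1  2  3  4  5  6  7  8  9 10 11 12 13 14 15 16 17 18
g(k):  0  0  0  0  1  1  1  1  2  2  0  0  0  0  1  1  1  1  2
So g(18) = 2.

2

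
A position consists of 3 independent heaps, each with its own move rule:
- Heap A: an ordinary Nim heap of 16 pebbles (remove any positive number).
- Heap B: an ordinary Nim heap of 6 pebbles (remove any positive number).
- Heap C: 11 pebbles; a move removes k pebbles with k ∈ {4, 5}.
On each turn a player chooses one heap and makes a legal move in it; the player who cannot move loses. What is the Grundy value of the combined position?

22

Heap A is a plain Nim heap of size 16, so its Grundy value is 16.
Heap B is a plain Nim heap of size 6, so its Grundy value is 6.
Grundy values for heap C (subtraction set {4, 5}):
g(0) = mex{} = 0
g(1) = mex{} = 0
g(2) = mex{} = 0
g(3) = mex{} = 0
g(4) = mex{0} = 1
g(5) = mex{0} = 1
g(6) = mex{0} = 1
g(7) = mex{0} = 1
g(8) = mex{0,1} = 2
g(9) = mex{1} = 0
g(10) = mex{1} = 0
g(11) = mex{1} = 0
So g(11) = 0.
By the Sprague-Grundy theorem, the Grundy value of a sum of independent games is the XOR of the component values.
Combined value = 16 ⊕ 6 ⊕ 0 = 22.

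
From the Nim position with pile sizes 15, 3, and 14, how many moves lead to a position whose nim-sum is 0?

Compute the nim-sum pairwise:
15 ^ 3 = 12
12 ^ 14 = 2
The overall nim-sum is X = 2. A pile of size p has a winning move iff p XOR X < p (reduce it to p XOR X).
  15: 15 XOR 2 = 13 < 15 — winning move (to 13).
  3: 3 XOR 2 = 1 < 3 — winning move (to 1).
  14: 14 XOR 2 = 12 < 14 — winning move (to 12).
That gives 3 winning moves.

3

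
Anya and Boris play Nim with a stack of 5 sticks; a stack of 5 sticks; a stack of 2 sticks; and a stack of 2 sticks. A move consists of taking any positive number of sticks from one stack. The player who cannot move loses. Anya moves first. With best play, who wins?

Bitwise XOR of the heap sizes:
  101  (5)
  101  (5)
  010  (2)
  010  (2)
  ---
  000  (0)
The nim-sum is 0, so this is a P-position: the player to move is in a losing position under optimal play; Anya is about to move from it and so loses — Boris wins.

Boris wins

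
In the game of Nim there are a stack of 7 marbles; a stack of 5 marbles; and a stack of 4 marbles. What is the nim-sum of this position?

6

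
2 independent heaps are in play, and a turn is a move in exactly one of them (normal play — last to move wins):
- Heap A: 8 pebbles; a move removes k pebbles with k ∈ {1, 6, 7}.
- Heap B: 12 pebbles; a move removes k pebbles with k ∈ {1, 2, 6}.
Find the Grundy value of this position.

Build the Grundy sequence for heap A with g(k) = mex{g(k−s) : s ∈ {1, 6, 7}, s ≤ k}:
k:     0  1  2  3  4  5  6  7  8
g(k):  0  1  0  1  0  1  2  3  2
So g(8) = 2.
For heap B, compute g(0), g(1), … with moves {1, 2, 6}:
k:     0  1  2  3  4  5  6  7  8  9 10 11 12
g(k):  0  1  2  0  1  2  3  0  1  2  0  1  2
So g(12) = 2.
The value of a disjunctive sum is the nim-sum of the parts.
Combined value = 2 XOR 2 = 0.

0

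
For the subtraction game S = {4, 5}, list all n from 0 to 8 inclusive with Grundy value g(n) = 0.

Grundy values for subtraction set {4, 5}:
k:     0  1  2  3  4  5  6  7  8
g(k):  0  0  0  0  1  1  1  1  2
The P-positions (g = 0) in 0..8 are 0, 1, 2, 3.

0, 1, 2, 3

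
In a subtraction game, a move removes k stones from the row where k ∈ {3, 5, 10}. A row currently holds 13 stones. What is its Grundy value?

2

Build the Grundy sequence with g(k) = mex{g(k−s) : s ∈ {3, 5, 10}, s ≤ k}:
k:     0  1  2  3  4  5  6  7  8  9 10 11 12 13
g(k):  0  0  0  1  1  1  2  2  0  0  3  1  1  2
So g(13) = 2.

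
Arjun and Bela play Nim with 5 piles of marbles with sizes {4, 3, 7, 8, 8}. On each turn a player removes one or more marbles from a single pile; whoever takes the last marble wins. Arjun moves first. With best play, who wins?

Nim-sum: 4 XOR 3 XOR 7 XOR 8 XOR 8 = 0.
The nim-sum is 0, so this is a P-position: the player to move is in a losing position under optimal play; Arjun is about to move from it and so loses — Bela wins.

Bela wins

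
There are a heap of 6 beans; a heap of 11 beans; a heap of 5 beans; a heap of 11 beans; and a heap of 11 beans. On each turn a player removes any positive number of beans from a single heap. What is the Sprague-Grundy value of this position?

8

Compute the nim-sum pairwise:
6 ⊕ 11 = 13
13 ⊕ 5 = 8
8 ⊕ 11 = 3
3 ⊕ 11 = 8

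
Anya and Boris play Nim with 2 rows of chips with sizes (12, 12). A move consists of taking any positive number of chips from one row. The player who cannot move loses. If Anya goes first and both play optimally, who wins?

Boris wins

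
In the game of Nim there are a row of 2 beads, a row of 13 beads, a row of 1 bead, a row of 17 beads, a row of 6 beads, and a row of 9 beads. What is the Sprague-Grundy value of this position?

Compute the nim-sum pairwise:
2 XOR 13 = 15
15 XOR 1 = 14
14 XOR 17 = 31
31 XOR 6 = 25
25 XOR 9 = 16

16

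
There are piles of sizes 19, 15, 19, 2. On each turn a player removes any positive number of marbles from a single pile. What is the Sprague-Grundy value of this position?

13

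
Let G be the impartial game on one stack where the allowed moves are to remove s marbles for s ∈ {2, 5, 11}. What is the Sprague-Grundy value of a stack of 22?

Build the Grundy sequence with g(k) = mex{g(k−s) : s ∈ {2, 5, 11}, s ≤ k}:
k:     0  1  2  3  4  5  6  7  8  9 10 11 12 13 14 15 16 17 18 19 20 21 22
g(k):  0  0  1  1  0  2  1  0  0  1  1  2  2  3  0  2  1  0  2  1  0  0  1
So g(22) = 1.

1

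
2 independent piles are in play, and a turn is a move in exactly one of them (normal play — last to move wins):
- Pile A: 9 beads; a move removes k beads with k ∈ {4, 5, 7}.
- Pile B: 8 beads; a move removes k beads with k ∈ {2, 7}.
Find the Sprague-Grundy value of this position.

0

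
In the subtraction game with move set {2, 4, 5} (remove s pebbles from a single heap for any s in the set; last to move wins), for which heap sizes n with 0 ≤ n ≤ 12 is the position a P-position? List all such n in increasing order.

Build the Grundy sequence with g(k) = mex{g(k−s) : s ∈ {2, 4, 5}, s ≤ k}:
k:     0  1  2  3  4  5  6  7  8  9 10 11 12
g(k):  0  0  1  1  2  2  3  0  0  1  1  2  2
The P-positions (g = 0) in 0..12 are 0, 1, 7, 8.

0, 1, 7, 8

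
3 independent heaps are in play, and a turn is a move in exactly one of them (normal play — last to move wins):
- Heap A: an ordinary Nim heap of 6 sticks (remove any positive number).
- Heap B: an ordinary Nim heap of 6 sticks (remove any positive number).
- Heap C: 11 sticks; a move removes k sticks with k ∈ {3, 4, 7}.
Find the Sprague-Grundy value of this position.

Heap A is a plain Nim heap of size 6, so its Grundy value is 6.
Heap B is a plain Nim heap of size 6, so its Grundy value is 6.
Build the Grundy sequence for heap C with g(k) = mex{g(k−s) : s ∈ {3, 4, 7}, s ≤ k}:
g(0) = mex{} = 0
g(1) = mex{} = 0
g(2) = mex{} = 0
g(3) = mex{0} = 1
g(4) = mex{0} = 1
g(5) = mex{0} = 1
g(6) = mex{0,1} = 2
g(7) = mex{0,1} = 2
g(8) = mex{0,1} = 2
g(9) = mex{0,1,2} = 3
g(10) = mex{1,2} = 0
g(11) = mex{1,2} = 0
So g(11) = 0.
By the Sprague-Grundy theorem, the Grundy value of a sum of independent games is the XOR of the component values.
Combined value = 6 ⊕ 6 ⊕ 0 = 0.

0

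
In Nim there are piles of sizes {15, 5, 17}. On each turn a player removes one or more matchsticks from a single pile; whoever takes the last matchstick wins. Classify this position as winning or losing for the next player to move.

Winning position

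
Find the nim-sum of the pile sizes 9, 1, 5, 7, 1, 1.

10

Compute the nim-sum pairwise:
9 XOR 1 = 8
8 XOR 5 = 13
13 XOR 7 = 10
10 XOR 1 = 11
11 XOR 1 = 10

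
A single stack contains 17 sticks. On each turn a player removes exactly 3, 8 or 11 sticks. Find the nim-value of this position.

Grundy values for subtraction set {3, 8, 11}:
k:     0  1  2  3  4  5  6  7  8  9 10 11 12 13 14 15 16 17
g(k):  0  0  0  1  1  1  0  0  2  1  1  3  2  2  2  3  0  3
So g(17) = 3.

3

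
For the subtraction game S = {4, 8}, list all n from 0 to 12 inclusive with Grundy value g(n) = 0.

0, 1, 2, 3, 12

Build the Grundy sequence with g(k) = mex{g(k−s) : s ∈ {4, 8}, s ≤ k}:
k:     0  1  2  3  4  5  6  7  8  9 10 11 12
g(k):  0  0  0  0  1  1  1  1  2  2  2  2  0
The P-positions (g = 0) in 0..12 are 0, 1, 2, 3, 12.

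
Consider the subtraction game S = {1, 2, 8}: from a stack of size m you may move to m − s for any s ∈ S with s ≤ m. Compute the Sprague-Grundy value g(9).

0

Compute g(0), g(1), … for moves {1, 2, 8}:
g(0) = mex{} = 0
g(1) = mex{0} = 1
g(2) = mex{0,1} = 2
g(3) = mex{1,2} = 0
g(4) = mex{0,2} = 1
g(5) = mex{0,1} = 2
g(6) = mex{1,2} = 0
g(7) = mex{0,2} = 1
g(8) = mex{0,1} = 2
g(9) = mex{1,2} = 0
So g(9) = 0.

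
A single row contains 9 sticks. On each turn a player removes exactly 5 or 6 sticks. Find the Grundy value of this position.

1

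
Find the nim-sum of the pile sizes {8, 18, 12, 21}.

3

Compute the nim-sum pairwise:
8 XOR 18 = 26
26 XOR 12 = 22
22 XOR 21 = 3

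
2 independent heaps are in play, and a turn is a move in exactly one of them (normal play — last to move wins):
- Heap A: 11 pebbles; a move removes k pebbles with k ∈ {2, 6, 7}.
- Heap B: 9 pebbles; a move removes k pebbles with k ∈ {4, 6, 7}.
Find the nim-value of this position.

Grundy values for heap A (subtraction set {2, 6, 7}):
g(0) = mex{} = 0
g(1) = mex{} = 0
g(2) = mex{0} = 1
g(3) = mex{0} = 1
g(4) = mex{1} = 0
g(5) = mex{1} = 0
g(6) = mex{0} = 1
g(7) = mex{0} = 1
g(8) = mex{0,1} = 2
g(9) = mex{1} = 0
g(10) = mex{0,1,2} = 3
g(11) = mex{0} = 1
So g(11) = 1.
Grundy values for heap B (subtraction set {4, 6, 7}):
g(0) = mex{} = 0
g(1) = mex{} = 0
g(2) = mex{} = 0
g(3) = mex{} = 0
g(4) = mex{0} = 1
g(5) = mex{0} = 1
g(6) = mex{0} = 1
g(7) = mex{0} = 1
g(8) = mex{0,1} = 2
g(9) = mex{0,1} = 2
So g(9) = 2.
The value of a disjunctive sum is the nim-sum of the parts.
Combined value = 1 ⊕ 2 = 3.

3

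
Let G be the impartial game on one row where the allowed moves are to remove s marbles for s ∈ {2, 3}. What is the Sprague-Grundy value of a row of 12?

Grundy values for subtraction set {2, 3}:
g(0) = mex{} = 0
g(1) = mex{} = 0
g(2) = mex{0} = 1
g(3) = mex{0} = 1
g(4) = mex{0,1} = 2
g(5) = mex{1} = 0
g(6) = mex{1,2} = 0
g(7) = mex{0,2} = 1
g(8) = mex{0} = 1
g(9) = mex{0,1} = 2
g(10) = mex{1} = 0
g(11) = mex{1,2} = 0
g(12) = mex{0,2} = 1
So g(12) = 1.

1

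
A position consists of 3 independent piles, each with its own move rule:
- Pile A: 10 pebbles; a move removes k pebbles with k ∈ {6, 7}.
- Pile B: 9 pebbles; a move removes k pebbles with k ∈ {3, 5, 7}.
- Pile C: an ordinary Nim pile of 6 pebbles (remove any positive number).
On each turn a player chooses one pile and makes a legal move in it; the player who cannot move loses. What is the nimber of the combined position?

4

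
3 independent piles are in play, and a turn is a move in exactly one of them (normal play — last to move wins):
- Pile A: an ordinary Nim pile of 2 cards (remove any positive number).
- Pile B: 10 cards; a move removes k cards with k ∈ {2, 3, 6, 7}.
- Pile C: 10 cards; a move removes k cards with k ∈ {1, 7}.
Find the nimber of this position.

Pile A is a plain Nim pile of size 2, so its Grundy value is 2.
Build the Grundy sequence for pile B with g(k) = mex{g(k−s) : s ∈ {2, 3, 6, 7}, s ≤ k}:
k:     0  1  2  3  4  5  6  7  8  9 10
g(k):  0  0  1  1  2  0  3  1  2  0  0
So g(10) = 0.
For pile C, compute g(0), g(1), … with moves {1, 7}:
g(0) = mex{} = 0
g(1) = mex{0} = 1
g(2) = mex{1} = 0
g(3) = mex{0} = 1
g(4) = mex{1} = 0
g(5) = mex{0} = 1
g(6) = mex{1} = 0
g(7) = mex{0} = 1
g(8) = mex{1} = 0
g(9) = mex{0} = 1
g(10) = mex{1} = 0
So g(10) = 0.
The value of a disjunctive sum is the nim-sum of the parts.
Combined value = 2 XOR 0 XOR 0 = 2.

2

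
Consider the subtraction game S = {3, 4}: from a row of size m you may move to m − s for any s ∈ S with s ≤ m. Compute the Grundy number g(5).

1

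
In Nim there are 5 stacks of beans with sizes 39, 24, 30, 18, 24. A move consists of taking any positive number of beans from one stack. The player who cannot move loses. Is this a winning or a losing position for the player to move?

Winning position

In binary:
  100111  (39)
  011000  (24)
  011110  (30)
  010010  (18)
  011000  (24)
  ------
  101011  (43)
The nim-sum is 43 ≠ 0, so this is an N-position: the player to move can win.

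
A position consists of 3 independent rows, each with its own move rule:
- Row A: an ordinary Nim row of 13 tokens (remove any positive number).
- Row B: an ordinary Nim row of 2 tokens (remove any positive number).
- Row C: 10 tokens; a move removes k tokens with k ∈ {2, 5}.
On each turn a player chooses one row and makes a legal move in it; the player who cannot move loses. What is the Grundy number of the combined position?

14

Row A is a plain Nim row of size 13, so its Grundy value is 13.
Row B is a plain Nim row of size 2, so its Grundy value is 2.
Build the Grundy sequence for row C with g(k) = mex{g(k−s) : s ∈ {2, 5}, s ≤ k}:
k:     0  1  2  3  4  5  6  7  8  9 10
g(k):  0  0  1  1  0  2  1  0  0  1  1
So g(10) = 1.
By the Sprague-Grundy theorem, the Grundy value of a sum of independent games is the XOR of the component values.
Combined value = 13 ⊕ 2 ⊕ 1 = 14.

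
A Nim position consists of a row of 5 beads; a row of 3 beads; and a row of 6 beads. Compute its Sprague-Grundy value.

0

Write each in binary and XOR column by column:
  101  (5)
  011  (3)
  110  (6)
  ---
  000  (0)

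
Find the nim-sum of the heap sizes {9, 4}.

Compute the nim-sum pairwise:
9 ^ 4 = 13

13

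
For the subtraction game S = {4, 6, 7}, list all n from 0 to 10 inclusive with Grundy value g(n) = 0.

0, 1, 2, 3

Grundy values for subtraction set {4, 6, 7}:
g(0) = mex{} = 0
g(1) = mex{} = 0
g(2) = mex{} = 0
g(3) = mex{} = 0
g(4) = mex{0} = 1
g(5) = mex{0} = 1
g(6) = mex{0} = 1
g(7) = mex{0} = 1
g(8) = mex{0,1} = 2
g(9) = mex{0,1} = 2
g(10) = mex{0,1} = 2
The P-positions (g = 0) in 0..10 are 0, 1, 2, 3.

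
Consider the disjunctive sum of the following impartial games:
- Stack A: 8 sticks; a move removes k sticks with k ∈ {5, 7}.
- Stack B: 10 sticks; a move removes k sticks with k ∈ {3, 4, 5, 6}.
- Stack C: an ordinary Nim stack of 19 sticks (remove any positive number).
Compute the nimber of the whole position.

18

Build the Grundy sequence for stack A with g(k) = mex{g(k−s) : s ∈ {5, 7}, s ≤ k}:
k:     0  1  2  3  4  5  6  7  8
g(k):  0  0  0  0  0  1  1  1  1
So g(8) = 1.
Grundy values for stack B (subtraction set {3, 4, 5, 6}):
k:     0  1  2  3  4  5  6  7  8  9 10
g(k):  0  0  0  1  1  1  2  2  2  0  0
So g(10) = 0.
Stack C is a plain Nim stack of size 19, so its Grundy value is 19.
The value of a disjunctive sum is the nim-sum of the parts.
Combined value = 1 XOR 0 XOR 19 = 18.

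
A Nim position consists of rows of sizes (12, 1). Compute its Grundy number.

13

Nim-sum: 12 ⊕ 1 = 13.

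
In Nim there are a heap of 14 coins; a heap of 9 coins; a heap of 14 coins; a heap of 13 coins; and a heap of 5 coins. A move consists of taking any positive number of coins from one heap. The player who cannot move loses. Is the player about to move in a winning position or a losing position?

Winning position

In binary:
  1110  (14)
  1001  (9)
  1110  (14)
  1101  (13)
  0101  (5)
  ----
  0001  (1)
The nim-sum is 1 ≠ 0, so this is an N-position: the player to move can win.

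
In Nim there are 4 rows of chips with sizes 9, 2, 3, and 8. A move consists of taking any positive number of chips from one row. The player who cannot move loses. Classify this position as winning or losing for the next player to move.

Losing position

In binary:
  1001  (9)
  0010  (2)
  0011  (3)
  1000  (8)
  ----
  0000  (0)
The nim-sum is 0, so this is a P-position: the player to move is in a losing position under optimal play.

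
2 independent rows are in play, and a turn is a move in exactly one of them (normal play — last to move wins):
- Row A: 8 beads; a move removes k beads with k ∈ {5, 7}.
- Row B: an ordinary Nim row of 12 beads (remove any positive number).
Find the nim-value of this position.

Grundy values for row A (subtraction set {5, 7}):
g(0) = mex{} = 0
g(1) = mex{} = 0
g(2) = mex{} = 0
g(3) = mex{} = 0
g(4) = mex{} = 0
g(5) = mex{0} = 1
g(6) = mex{0} = 1
g(7) = mex{0} = 1
g(8) = mex{0} = 1
So g(8) = 1.
Row B is a plain Nim row of size 12, so its Grundy value is 12.
The value of a disjunctive sum is the nim-sum of the parts.
Combined value = 1 ⊕ 12 = 13.

13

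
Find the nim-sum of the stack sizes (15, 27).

20

Nim-sum: 15 XOR 27 = 20.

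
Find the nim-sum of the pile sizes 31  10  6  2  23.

In binary:
  11111  (31)
  01010  (10)
  00110  (6)
  00010  (2)
  10111  (23)
  -----
  00110  (6)

6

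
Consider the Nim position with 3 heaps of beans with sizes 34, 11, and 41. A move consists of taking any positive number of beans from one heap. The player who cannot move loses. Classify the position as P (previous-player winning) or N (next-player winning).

P-position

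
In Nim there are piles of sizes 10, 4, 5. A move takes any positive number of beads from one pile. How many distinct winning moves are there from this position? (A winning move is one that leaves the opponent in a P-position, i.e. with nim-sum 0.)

1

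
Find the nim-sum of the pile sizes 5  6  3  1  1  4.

4

In binary:
  101  (5)
  110  (6)
  011  (3)
  001  (1)
  001  (1)
  100  (4)
  ---
  100  (4)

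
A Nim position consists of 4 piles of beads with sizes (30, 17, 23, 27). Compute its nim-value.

3

Compute the nim-sum pairwise:
30 ^ 17 = 15
15 ^ 23 = 24
24 ^ 27 = 3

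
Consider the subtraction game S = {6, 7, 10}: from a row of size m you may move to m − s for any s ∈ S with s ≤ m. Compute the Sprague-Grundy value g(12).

Compute g(0), g(1), … for moves {6, 7, 10}:
k:     0  1  2  3  4  5  6  7  8  9 10 11 12
g(k):  0  0  0  0  0  0  1  1  1  1  1  1  2
So g(12) = 2.

2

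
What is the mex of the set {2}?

0

0 is not in the set, so the mex is 0.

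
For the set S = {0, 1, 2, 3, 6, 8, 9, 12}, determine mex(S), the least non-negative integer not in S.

4

The values 0, 1, 2, 3 are all present; 4 is the first non-negative integer missing from the set.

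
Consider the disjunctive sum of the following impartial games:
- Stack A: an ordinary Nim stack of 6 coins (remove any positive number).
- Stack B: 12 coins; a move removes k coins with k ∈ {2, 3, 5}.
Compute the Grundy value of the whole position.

4

Stack A is a plain Nim stack of size 6, so its Grundy value is 6.
Build the Grundy sequence for stack B with g(k) = mex{g(k−s) : s ∈ {2, 3, 5}, s ≤ k}:
k:     0  1  2  3  4  5  6  7  8  9 10 11 12
g(k):  0  0  1  1  2  2  3  0  0  1  1  2  2
So g(12) = 2.
The value of a disjunctive sum is the nim-sum of the parts.
Combined value = 6 XOR 2 = 4.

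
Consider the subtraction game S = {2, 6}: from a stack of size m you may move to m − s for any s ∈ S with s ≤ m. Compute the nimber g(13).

0

Grundy values for subtraction set {2, 6}:
g(0) = mex{} = 0
g(1) = mex{} = 0
g(2) = mex{0} = 1
g(3) = mex{0} = 1
g(4) = mex{1} = 0
g(5) = mex{1} = 0
g(6) = mex{0} = 1
g(7) = mex{0} = 1
g(8) = mex{1} = 0
g(9) = mex{1} = 0
g(10) = mex{0} = 1
g(11) = mex{0} = 1
g(12) = mex{1} = 0
g(13) = mex{1} = 0
So g(13) = 0.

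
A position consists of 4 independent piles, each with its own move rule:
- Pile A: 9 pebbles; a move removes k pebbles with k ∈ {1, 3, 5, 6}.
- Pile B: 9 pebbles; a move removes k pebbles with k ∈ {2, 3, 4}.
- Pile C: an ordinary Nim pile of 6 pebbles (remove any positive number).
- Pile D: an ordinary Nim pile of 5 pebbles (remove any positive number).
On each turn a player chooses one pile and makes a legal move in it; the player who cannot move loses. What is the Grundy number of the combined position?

For pile A, compute g(0), g(1), … with moves {1, 3, 5, 6}:
g(0) = mex{} = 0
g(1) = mex{0} = 1
g(2) = mex{1} = 0
g(3) = mex{0} = 1
g(4) = mex{1} = 0
g(5) = mex{0} = 1
g(6) = mex{0,1} = 2
g(7) = mex{0,1,2} = 3
g(8) = mex{0,1,3} = 2
g(9) = mex{0,1,2} = 3
So g(9) = 3.
Grundy values for pile B (subtraction set {2, 3, 4}):
k:     0  1  2  3  4  5  6  7  8  9
g(k):  0  0  1  1  2  2  0  0  1  1
So g(9) = 1.
Pile C is a plain Nim pile of size 6, so its Grundy value is 6.
Pile D is a plain Nim pile of size 5, so its Grundy value is 5.
The value of a disjunctive sum is the nim-sum of the parts.
Combined value = 3 ⊕ 1 ⊕ 6 ⊕ 5 = 1.

1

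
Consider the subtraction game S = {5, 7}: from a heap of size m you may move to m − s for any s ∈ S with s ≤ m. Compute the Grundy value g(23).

Grundy values for subtraction set {5, 7}:
k:     0  1  2  3  4  5  6  7  8  9 10 11 12 13 14 15 16 17 18 19 20 21 22 23
g(k):  0  0  0  0  0  1  1  1  1  1  2  2  0  0  0  0  0  1  1  1  1  1  2  2
So g(23) = 2.

2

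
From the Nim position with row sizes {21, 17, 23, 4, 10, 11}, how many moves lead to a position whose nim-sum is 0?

3

Compute the nim-sum pairwise:
21 ⊕ 17 = 4
4 ⊕ 23 = 19
19 ⊕ 4 = 23
23 ⊕ 10 = 29
29 ⊕ 11 = 22
The overall nim-sum is X = 22. A row of size p has a winning move iff p XOR X < p (reduce it to p XOR X).
  21: 21 XOR 22 = 3 < 21 — winning move (to 3).
  17: 17 XOR 22 = 7 < 17 — winning move (to 7).
  23: 23 XOR 22 = 1 < 23 — winning move (to 1).
  4: 4 XOR 22 = 18 ≥ 4 — no move.
  10: 10 XOR 22 = 28 ≥ 10 — no move.
  11: 11 XOR 22 = 29 ≥ 11 — no move.
That gives 3 winning moves.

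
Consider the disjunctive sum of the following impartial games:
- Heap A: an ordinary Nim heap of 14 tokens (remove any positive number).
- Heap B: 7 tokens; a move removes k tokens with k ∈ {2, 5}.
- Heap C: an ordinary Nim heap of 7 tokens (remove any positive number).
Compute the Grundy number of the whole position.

9

Heap A is a plain Nim heap of size 14, so its Grundy value is 14.
For heap B, compute g(0), g(1), … with moves {2, 5}:
k:     0  1  2  3  4  5  6  7
g(k):  0  0  1  1  0  2  1  0
So g(7) = 0.
Heap C is a plain Nim heap of size 7, so its Grundy value is 7.
By the Sprague-Grundy theorem, the Grundy value of a sum of independent games is the XOR of the component values.
Combined value = 14 ⊕ 0 ⊕ 7 = 9.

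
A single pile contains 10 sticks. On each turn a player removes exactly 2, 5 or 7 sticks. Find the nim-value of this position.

0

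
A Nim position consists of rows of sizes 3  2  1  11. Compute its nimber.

Write each in binary and XOR column by column:
  0011  (3)
  0010  (2)
  0001  (1)
  1011  (11)
  ----
  1011  (11)

11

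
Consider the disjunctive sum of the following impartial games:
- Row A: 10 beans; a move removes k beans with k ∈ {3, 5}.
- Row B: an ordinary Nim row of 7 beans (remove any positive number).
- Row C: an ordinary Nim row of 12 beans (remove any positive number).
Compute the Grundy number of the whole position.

For row A, compute g(0), g(1), … with moves {3, 5}:
g(0) = mex{} = 0
g(1) = mex{} = 0
g(2) = mex{} = 0
g(3) = mex{0} = 1
g(4) = mex{0} = 1
g(5) = mex{0} = 1
g(6) = mex{0,1} = 2
g(7) = mex{0,1} = 2
g(8) = mex{1} = 0
g(9) = mex{1,2} = 0
g(10) = mex{1,2} = 0
So g(10) = 0.
Row B is a plain Nim row of size 7, so its Grundy value is 7.
Row C is a plain Nim row of size 12, so its Grundy value is 12.
By the Sprague-Grundy theorem, the Grundy value of a sum of independent games is the XOR of the component values.
Combined value = 0 ⊕ 7 ⊕ 12 = 11.

11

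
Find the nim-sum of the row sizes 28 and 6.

Nim-sum: 28 ⊕ 6 = 26.

26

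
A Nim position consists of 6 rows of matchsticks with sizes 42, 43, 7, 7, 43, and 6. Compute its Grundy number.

44

Nim-sum: 42 XOR 43 XOR 7 XOR 7 XOR 43 XOR 6 = 44.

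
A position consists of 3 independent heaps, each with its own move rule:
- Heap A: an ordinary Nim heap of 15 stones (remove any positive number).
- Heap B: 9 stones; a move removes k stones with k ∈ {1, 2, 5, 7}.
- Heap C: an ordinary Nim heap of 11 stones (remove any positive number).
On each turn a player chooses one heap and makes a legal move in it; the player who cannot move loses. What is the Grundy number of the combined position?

Heap A is a plain Nim heap of size 15, so its Grundy value is 15.
For heap B, compute g(0), g(1), … with moves {1, 2, 5, 7}:
g(0) = mex{} = 0
g(1) = mex{0} = 1
g(2) = mex{0,1} = 2
g(3) = mex{1,2} = 0
g(4) = mex{0,2} = 1
g(5) = mex{0,1} = 2
g(6) = mex{1,2} = 0
g(7) = mex{0,2} = 1
g(8) = mex{0,1} = 2
g(9) = mex{1,2} = 0
So g(9) = 0.
Heap C is a plain Nim heap of size 11, so its Grundy value is 11.
The value of a disjunctive sum is the nim-sum of the parts.
Combined value = 15 ⊕ 0 ⊕ 11 = 4.

4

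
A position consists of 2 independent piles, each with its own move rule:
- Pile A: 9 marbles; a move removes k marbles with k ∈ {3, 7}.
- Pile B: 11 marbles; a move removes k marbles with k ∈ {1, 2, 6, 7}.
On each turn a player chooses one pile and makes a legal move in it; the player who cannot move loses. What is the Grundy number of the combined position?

Grundy values for pile A (subtraction set {3, 7}):
g(0) = mex{} = 0
g(1) = mex{} = 0
g(2) = mex{} = 0
g(3) = mex{0} = 1
g(4) = mex{0} = 1
g(5) = mex{0} = 1
g(6) = mex{1} = 0
g(7) = mex{0,1} = 2
g(8) = mex{0,1} = 2
g(9) = mex{0} = 1
So g(9) = 1.
Build the Grundy sequence for pile B with g(k) = mex{g(k−s) : s ∈ {1, 2, 6, 7}, s ≤ k}:
k:     0  1  2  3  4  5  6  7  8  9 10 11
g(k):  0  1  2  0  1  2  3  4  0  1  2  0
So g(11) = 0.
The value of a disjunctive sum is the nim-sum of the parts.
Combined value = 1 ⊕ 0 = 1.

1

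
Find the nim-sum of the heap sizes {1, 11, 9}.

3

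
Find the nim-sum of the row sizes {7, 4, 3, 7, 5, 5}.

7

Nim-sum: 7 XOR 4 XOR 3 XOR 7 XOR 5 XOR 5 = 7.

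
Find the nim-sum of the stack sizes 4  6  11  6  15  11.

11

Compute the nim-sum pairwise:
4 ^ 6 = 2
2 ^ 11 = 9
9 ^ 6 = 15
15 ^ 15 = 0
0 ^ 11 = 11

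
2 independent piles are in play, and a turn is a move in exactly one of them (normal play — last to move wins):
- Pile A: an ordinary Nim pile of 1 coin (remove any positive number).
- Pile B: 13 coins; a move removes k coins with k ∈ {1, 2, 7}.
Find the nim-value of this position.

Pile A is a plain Nim pile of size 1, so its Grundy value is 1.
Grundy values for pile B (subtraction set {1, 2, 7}):
g(0) = mex{} = 0
g(1) = mex{0} = 1
g(2) = mex{0,1} = 2
g(3) = mex{1,2} = 0
g(4) = mex{0,2} = 1
g(5) = mex{0,1} = 2
g(6) = mex{1,2} = 0
g(7) = mex{0,2} = 1
g(8) = mex{0,1} = 2
g(9) = mex{1,2} = 0
g(10) = mex{0,2} = 1
g(11) = mex{0,1} = 2
g(12) = mex{1,2} = 0
g(13) = mex{0,2} = 1
So g(13) = 1.
The value of a disjunctive sum is the nim-sum of the parts.
Combined value = 1 XOR 1 = 0.

0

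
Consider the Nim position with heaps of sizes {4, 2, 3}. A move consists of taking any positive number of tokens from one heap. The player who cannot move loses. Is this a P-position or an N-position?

N-position

Compute the nim-sum pairwise:
4 ⊕ 2 = 6
6 ⊕ 3 = 5
The nim-sum is 5 ≠ 0, so this is an N-position: the player to move can win.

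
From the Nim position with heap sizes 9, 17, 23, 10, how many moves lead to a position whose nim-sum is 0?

1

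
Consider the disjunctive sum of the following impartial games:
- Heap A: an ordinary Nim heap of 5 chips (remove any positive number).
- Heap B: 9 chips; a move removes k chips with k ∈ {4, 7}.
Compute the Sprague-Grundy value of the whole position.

Heap A is a plain Nim heap of size 5, so its Grundy value is 5.
Grundy values for heap B (subtraction set {4, 7}):
k:     0  1  2  3  4  5  6  7  8  9
g(k):  0  0  0  0  1  1  1  1  2  2
So g(9) = 2.
The value of a disjunctive sum is the nim-sum of the parts.
Combined value = 5 ⊕ 2 = 7.

7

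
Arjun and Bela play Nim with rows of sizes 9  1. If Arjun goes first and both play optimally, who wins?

Arjun wins

In binary:
  1001  (9)
  0001  (1)
  ----
  1000  (8)
The nim-sum is 8 ≠ 0, so this is an N-position: the player to move can win; Arjun has a winning move.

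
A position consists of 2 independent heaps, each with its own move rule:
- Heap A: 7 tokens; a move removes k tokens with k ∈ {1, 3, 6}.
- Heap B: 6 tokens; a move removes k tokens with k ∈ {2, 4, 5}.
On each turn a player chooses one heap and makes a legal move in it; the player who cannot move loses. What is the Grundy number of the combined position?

0

For heap A, compute g(0), g(1), … with moves {1, 3, 6}:
g(0) = mex{} = 0
g(1) = mex{0} = 1
g(2) = mex{1} = 0
g(3) = mex{0} = 1
g(4) = mex{1} = 0
g(5) = mex{0} = 1
g(6) = mex{0,1} = 2
g(7) = mex{0,1,2} = 3
So g(7) = 3.
Grundy values for heap B (subtraction set {2, 4, 5}):
g(0) = mex{} = 0
g(1) = mex{} = 0
g(2) = mex{0} = 1
g(3) = mex{0} = 1
g(4) = mex{0,1} = 2
g(5) = mex{0,1} = 2
g(6) = mex{0,1,2} = 3
So g(6) = 3.
The value of a disjunctive sum is the nim-sum of the parts.
Combined value = 3 XOR 3 = 0.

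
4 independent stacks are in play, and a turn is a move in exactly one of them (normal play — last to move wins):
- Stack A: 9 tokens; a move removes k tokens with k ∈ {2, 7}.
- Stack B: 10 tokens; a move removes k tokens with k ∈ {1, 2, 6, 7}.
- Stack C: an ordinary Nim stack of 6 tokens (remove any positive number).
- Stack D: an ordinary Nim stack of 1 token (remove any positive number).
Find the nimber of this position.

Build the Grundy sequence for stack A with g(k) = mex{g(k−s) : s ∈ {2, 7}, s ≤ k}:
k:     0  1  2  3  4  5  6  7  8  9
g(k):  0  0  1  1  0  0  1  1  2  0
So g(9) = 0.
For stack B, compute g(0), g(1), … with moves {1, 2, 6, 7}:
g(0) = mex{} = 0
g(1) = mex{0} = 1
g(2) = mex{0,1} = 2
g(3) = mex{1,2} = 0
g(4) = mex{0,2} = 1
g(5) = mex{0,1} = 2
g(6) = mex{0,1,2} = 3
g(7) = mex{0,1,2,3} = 4
g(8) = mex{1,2,3,4} = 0
g(9) = mex{0,2,4} = 1
g(10) = mex{0,1} = 2
So g(10) = 2.
Stack C is a plain Nim stack of size 6, so its Grundy value is 6.
Stack D is a plain Nim stack of size 1, so its Grundy value is 1.
The value of a disjunctive sum is the nim-sum of the parts.
Combined value = 0 XOR 2 XOR 6 XOR 1 = 5.

5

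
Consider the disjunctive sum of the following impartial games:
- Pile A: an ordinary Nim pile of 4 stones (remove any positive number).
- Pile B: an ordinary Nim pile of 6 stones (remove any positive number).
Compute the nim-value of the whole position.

2

Pile A is a plain Nim pile of size 4, so its Grundy value is 4.
Pile B is a plain Nim pile of size 6, so its Grundy value is 6.
By the Sprague-Grundy theorem, the Grundy value of a sum of independent games is the XOR of the component values.
Combined value = 4 ⊕ 6 = 2.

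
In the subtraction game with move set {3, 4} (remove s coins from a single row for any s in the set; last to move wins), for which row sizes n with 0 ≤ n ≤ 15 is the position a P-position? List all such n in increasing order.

0, 1, 2, 7, 8, 9, 14, 15

Grundy values for subtraction set {3, 4}:
k:     0  1  2  3  4  5  6  7  8  9 10 11 12 13 14 15
g(k):  0  0  0  1  1  1  2  0  0  0  1  1  1  2  0  0
The P-positions (g = 0) in 0..15 are 0, 1, 2, 7, 8, 9, 14, 15.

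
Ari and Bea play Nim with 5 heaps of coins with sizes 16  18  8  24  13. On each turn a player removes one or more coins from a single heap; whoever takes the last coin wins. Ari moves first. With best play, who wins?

Ari wins

In binary:
  10000  (16)
  10010  (18)
  01000  (8)
  11000  (24)
  01101  (13)
  -----
  11111  (31)
The nim-sum is 31 ≠ 0, so this is an N-position: the player to move can win; Ari has a winning move.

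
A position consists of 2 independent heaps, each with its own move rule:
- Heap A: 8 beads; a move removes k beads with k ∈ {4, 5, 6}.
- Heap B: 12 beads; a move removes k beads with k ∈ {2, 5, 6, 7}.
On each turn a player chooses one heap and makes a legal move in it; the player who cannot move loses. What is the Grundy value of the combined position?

2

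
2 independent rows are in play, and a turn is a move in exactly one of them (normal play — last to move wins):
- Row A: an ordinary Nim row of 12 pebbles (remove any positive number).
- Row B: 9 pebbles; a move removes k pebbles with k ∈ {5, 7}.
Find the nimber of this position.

Row A is a plain Nim row of size 12, so its Grundy value is 12.
For row B, compute g(0), g(1), … with moves {5, 7}:
k:     0  1  2  3  4  5  6  7  8  9
g(k):  0  0  0  0  0  1  1  1  1  1
So g(9) = 1.
The value of a disjunctive sum is the nim-sum of the parts.
Combined value = 12 XOR 1 = 13.

13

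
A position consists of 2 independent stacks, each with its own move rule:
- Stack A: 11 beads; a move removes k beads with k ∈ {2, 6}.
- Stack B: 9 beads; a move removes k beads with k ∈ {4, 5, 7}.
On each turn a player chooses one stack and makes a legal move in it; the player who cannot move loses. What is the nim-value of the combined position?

Grundy values for stack A (subtraction set {2, 6}):
g(0) = mex{} = 0
g(1) = mex{} = 0
g(2) = mex{0} = 1
g(3) = mex{0} = 1
g(4) = mex{1} = 0
g(5) = mex{1} = 0
g(6) = mex{0} = 1
g(7) = mex{0} = 1
g(8) = mex{1} = 0
g(9) = mex{1} = 0
g(10) = mex{0} = 1
g(11) = mex{0} = 1
So g(11) = 1.
Build the Grundy sequence for stack B with g(k) = mex{g(k−s) : s ∈ {4, 5, 7}, s ≤ k}:
k:     0  1  2  3  4  5  6  7  8  9
g(k):  0  0  0  0  1  1  1  1  2  2
So g(9) = 2.
By the Sprague-Grundy theorem, the Grundy value of a sum of independent games is the XOR of the component values.
Combined value = 1 XOR 2 = 3.

3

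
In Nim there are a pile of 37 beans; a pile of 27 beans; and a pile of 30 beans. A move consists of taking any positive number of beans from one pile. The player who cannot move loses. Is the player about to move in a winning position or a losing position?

Nim-sum: 37 ^ 27 ^ 30 = 32.
The nim-sum is 32 ≠ 0, so this is an N-position: the player to move can win.

Winning position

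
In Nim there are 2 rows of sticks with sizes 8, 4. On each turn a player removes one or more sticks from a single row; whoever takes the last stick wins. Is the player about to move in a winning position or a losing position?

Winning position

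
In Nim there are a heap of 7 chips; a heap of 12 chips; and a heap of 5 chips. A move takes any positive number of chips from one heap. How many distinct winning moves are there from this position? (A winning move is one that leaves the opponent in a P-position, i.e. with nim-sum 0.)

1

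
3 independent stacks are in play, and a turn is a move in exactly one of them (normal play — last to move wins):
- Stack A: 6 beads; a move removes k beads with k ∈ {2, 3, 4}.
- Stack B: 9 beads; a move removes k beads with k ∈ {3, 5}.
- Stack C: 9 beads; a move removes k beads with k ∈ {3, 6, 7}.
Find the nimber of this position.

3

For stack A, compute g(0), g(1), … with moves {2, 3, 4}:
g(0) = mex{} = 0
g(1) = mex{} = 0
g(2) = mex{0} = 1
g(3) = mex{0} = 1
g(4) = mex{0,1} = 2
g(5) = mex{0,1} = 2
g(6) = mex{1,2} = 0
So g(6) = 0.
Build the Grundy sequence for stack B with g(k) = mex{g(k−s) : s ∈ {3, 5}, s ≤ k}:
k:     0  1  2  3  4  5  6  7  8  9
g(k):  0  0  0  1  1  1  2  2  0  0
So g(9) = 0.
Build the Grundy sequence for stack C with g(k) = mex{g(k−s) : s ∈ {3, 6, 7}, s ≤ k}:
k:     0  1  2  3  4  5  6  7  8  9
g(k):  0  0  0  1  1  1  2  2  2  3
So g(9) = 3.
By the Sprague-Grundy theorem, the Grundy value of a sum of independent games is the XOR of the component values.
Combined value = 0 XOR 0 XOR 3 = 3.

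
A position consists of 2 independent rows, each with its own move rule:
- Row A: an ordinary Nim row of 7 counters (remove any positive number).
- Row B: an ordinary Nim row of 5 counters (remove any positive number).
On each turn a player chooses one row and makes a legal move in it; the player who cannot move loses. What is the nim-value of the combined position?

2

Row A is a plain Nim row of size 7, so its Grundy value is 7.
Row B is a plain Nim row of size 5, so its Grundy value is 5.
The value of a disjunctive sum is the nim-sum of the parts.
Combined value = 7 ⊕ 5 = 2.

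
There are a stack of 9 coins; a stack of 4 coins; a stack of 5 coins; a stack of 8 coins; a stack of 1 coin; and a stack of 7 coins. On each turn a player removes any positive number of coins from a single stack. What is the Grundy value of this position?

Write each in binary and XOR column by column:
  1001  (9)
  0100  (4)
  0101  (5)
  1000  (8)
  0001  (1)
  0111  (7)
  ----
  0110  (6)

6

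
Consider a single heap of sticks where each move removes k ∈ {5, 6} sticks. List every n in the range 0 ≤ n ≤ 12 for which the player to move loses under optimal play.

0, 1, 2, 3, 4, 11, 12

Build the Grundy sequence with g(k) = mex{g(k−s) : s ∈ {5, 6}, s ≤ k}:
g(0) = mex{} = 0
g(1) = mex{} = 0
g(2) = mex{} = 0
g(3) = mex{} = 0
g(4) = mex{} = 0
g(5) = mex{0} = 1
g(6) = mex{0} = 1
g(7) = mex{0} = 1
g(8) = mex{0} = 1
g(9) = mex{0} = 1
g(10) = mex{0,1} = 2
g(11) = mex{1} = 0
g(12) = mex{1} = 0
The P-positions (g = 0) in 0..12 are 0, 1, 2, 3, 4, 11, 12.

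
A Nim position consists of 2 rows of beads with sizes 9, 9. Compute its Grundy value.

0

Write each in binary and XOR column by column:
  1001  (9)
  1001  (9)
  ----
  0000  (0)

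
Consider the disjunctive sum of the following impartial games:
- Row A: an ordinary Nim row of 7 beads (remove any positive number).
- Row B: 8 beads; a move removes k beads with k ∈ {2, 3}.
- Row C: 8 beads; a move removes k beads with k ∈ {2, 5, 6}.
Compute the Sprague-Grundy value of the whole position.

6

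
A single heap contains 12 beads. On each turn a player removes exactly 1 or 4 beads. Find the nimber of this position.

Compute g(0), g(1), … for moves {1, 4}:
g(0) = mex{} = 0
g(1) = mex{0} = 1
g(2) = mex{1} = 0
g(3) = mex{0} = 1
g(4) = mex{0,1} = 2
g(5) = mex{1,2} = 0
g(6) = mex{0} = 1
g(7) = mex{1} = 0
g(8) = mex{0,2} = 1
g(9) = mex{0,1} = 2
g(10) = mex{1,2} = 0
g(11) = mex{0} = 1
g(12) = mex{1} = 0
So g(12) = 0.

0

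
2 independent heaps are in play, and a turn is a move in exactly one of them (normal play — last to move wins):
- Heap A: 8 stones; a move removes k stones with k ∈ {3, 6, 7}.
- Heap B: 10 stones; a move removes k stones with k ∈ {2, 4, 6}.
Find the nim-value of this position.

3

For heap A, compute g(0), g(1), … with moves {3, 6, 7}:
g(0) = mex{} = 0
g(1) = mex{} = 0
g(2) = mex{} = 0
g(3) = mex{0} = 1
g(4) = mex{0} = 1
g(5) = mex{0} = 1
g(6) = mex{0,1} = 2
g(7) = mex{0,1} = 2
g(8) = mex{0,1} = 2
So g(8) = 2.
Build the Grundy sequence for heap B with g(k) = mex{g(k−s) : s ∈ {2, 4, 6}, s ≤ k}:
k:     0  1  2  3  4  5  6  7  8  9 10
g(k):  0  0  1  1  2  2  3  3  0  0  1
So g(10) = 1.
The value of a disjunctive sum is the nim-sum of the parts.
Combined value = 2 XOR 1 = 3.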